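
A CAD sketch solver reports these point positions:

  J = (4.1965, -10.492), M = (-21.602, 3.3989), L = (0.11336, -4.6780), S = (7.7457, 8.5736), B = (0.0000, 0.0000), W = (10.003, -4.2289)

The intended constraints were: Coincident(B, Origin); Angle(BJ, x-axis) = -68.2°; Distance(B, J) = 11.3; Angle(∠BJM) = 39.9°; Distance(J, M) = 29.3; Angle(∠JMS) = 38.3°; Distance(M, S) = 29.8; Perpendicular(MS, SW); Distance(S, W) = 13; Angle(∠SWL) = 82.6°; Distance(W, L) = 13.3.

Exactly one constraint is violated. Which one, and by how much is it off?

Distance(W, L) = 13.3 — off by 3.40.

B = (0.00, 0.00) ✓; BJ at -68.20° ✓; |BJ| = 11.30 ✓; ∠BJM = 39.90° ✓; |JM| = 29.30 ✓; ∠JMS = 38.30° ✓; |MS| = 29.80 ✓; ∠(MS, SW) = 90.00° ✓; |SW| = 13.00 ✓; ∠SWL = 82.60° ✓; |WL| = 9.900 ✗.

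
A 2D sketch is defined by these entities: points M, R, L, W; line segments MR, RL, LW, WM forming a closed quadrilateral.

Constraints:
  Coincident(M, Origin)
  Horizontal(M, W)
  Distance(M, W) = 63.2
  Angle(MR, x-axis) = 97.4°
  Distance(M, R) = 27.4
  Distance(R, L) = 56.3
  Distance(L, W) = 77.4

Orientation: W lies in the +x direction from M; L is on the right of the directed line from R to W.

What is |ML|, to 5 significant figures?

30.152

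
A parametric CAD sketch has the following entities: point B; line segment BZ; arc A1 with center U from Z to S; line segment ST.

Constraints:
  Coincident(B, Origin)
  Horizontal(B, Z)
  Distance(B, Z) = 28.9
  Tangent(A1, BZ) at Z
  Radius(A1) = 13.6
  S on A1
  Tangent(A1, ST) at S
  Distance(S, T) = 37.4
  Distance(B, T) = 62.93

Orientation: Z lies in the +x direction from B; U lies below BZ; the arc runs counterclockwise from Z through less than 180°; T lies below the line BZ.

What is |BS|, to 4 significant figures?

25.94

B is at the origin; B and Z share the same y with |BZ| = 28.9 and Z on the +x side, so Z = (28.90, 0.000). The tangent condition forces UZ to be normal to BZ, so U = Z + (0, -13.6) = (28.90, -13.60). Since US ⟂ ST (tangency), |UT| = √(13.6² + 37.4²) = 39.80 regardless of where S sits on A1. So T lies on both circle(B, 62.93) and circle(U, 39.80); the below-BZ intersection is T = (33.78, -53.10). S is the foot of the tangent from T: S = (16.79, -19.78).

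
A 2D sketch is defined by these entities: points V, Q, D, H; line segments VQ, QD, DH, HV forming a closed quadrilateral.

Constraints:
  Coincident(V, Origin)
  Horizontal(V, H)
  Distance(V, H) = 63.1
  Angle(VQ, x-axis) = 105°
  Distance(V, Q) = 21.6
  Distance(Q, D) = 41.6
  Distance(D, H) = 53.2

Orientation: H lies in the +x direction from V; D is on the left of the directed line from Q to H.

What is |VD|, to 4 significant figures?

51.70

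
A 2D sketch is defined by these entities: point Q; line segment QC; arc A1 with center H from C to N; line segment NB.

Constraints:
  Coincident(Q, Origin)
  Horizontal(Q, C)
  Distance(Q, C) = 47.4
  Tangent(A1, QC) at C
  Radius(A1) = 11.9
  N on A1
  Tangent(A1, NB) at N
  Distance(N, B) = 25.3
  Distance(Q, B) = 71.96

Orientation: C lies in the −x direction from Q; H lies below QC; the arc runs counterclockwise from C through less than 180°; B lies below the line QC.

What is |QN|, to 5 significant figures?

60.063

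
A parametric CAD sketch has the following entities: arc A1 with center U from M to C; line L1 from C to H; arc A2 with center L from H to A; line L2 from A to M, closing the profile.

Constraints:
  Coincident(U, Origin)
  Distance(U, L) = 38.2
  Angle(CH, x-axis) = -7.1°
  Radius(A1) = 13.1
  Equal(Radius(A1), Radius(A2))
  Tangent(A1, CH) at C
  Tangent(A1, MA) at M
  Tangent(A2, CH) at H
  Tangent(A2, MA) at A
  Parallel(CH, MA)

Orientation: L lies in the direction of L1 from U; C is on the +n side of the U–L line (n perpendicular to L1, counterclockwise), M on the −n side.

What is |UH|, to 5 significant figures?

40.384

The slot axis is L1's direction at -7.1°, so u = (cos -7.1°, sin -7.1°) = (0.99233, -0.12360) and n = (−sin -7.1°, cos -7.1°) = (0.12360, 0.99233). U is at the origin and L lies 38.2 along u from U, so L = 38.2·u = (37.907, -4.7216). Tangency of A1 to both parallel lines with radius 13.1 puts C and M at U ± 13.1·n: C = (1.6192, 13.000), M = (-1.6192, -13.000). Equal radii place H and A the same way about L: H = L + 13.1·n = (39.526, 8.2780), A = L − 13.1·n = (36.288, -17.721). Then |UH| = |H − U| = 40.384.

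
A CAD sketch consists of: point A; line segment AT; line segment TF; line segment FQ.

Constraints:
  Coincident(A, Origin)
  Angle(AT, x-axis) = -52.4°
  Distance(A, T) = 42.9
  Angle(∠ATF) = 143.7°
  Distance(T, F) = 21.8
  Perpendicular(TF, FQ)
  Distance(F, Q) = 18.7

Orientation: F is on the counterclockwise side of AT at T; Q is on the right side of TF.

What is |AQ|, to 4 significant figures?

71.57

∠ATF = 143.7°, so TF runs at -52.4° + (180° − 143.7°) = -16.10° from the x-axis; with |TF| = 21.8, F = T + 21.8·(cos -16.10°, sin -16.10°) = (47.12, -40.03). TF is perpendicular to FQ; with |FQ| = 18.7 on the right of TF, Q = F + 18.7·(-0.2773, -0.9608) = (41.93, -58.00). Then |AQ| = |Q − A| = 71.57.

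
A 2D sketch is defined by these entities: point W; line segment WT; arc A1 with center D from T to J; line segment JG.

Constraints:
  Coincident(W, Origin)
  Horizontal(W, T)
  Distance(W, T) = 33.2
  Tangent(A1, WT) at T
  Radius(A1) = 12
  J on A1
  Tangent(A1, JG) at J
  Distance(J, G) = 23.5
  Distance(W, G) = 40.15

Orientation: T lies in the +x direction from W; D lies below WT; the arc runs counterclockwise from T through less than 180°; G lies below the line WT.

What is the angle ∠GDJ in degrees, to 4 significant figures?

62.95°

W is at the origin; W and T share the same y with |WT| = 33.2 and T on the +x side, so T = (33.20, 0.000). The tangent condition forces DT to be normal to WT, so D = T + (0, -12) = (33.20, -12.00). Since DJ ⟂ JG (tangency), |DG| = √(12.0² + 23.5²) = 26.39 regardless of where J sits on A1. So G lies on both circle(W, 40.15) and circle(D, 26.39); the below-WT intersection is G = (19.97, -34.83). J is the foot of the tangent from G: J = (21.22, -11.36).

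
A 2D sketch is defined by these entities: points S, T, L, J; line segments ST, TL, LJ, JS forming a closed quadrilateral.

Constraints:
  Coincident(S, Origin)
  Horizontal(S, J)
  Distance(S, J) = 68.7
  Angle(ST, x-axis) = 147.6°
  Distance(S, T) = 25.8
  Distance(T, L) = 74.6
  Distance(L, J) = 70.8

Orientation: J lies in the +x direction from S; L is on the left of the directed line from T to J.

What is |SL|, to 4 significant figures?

71.39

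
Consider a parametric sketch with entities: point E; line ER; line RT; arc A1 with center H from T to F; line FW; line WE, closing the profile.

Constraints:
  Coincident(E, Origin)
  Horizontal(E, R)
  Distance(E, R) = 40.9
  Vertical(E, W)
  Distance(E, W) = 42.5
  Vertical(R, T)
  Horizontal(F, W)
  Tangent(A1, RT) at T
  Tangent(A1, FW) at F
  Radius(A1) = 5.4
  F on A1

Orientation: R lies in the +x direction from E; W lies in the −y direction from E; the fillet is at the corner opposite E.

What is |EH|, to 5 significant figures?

51.348

EW is vertical with |EW| = 42.5 and W on the −y side, so W = (0.0000, -42.500). The virtual corner opposite E is at (40.900, -42.500). Since A1 is tangent to RT there, HT ⟂ RT and the tangent condition forces HF to be normal to FW, with radius 5.4, so the center H sits 5.4 in from both sides at H = (35.500, -37.100). Then |EH| = |H − E| = 51.348.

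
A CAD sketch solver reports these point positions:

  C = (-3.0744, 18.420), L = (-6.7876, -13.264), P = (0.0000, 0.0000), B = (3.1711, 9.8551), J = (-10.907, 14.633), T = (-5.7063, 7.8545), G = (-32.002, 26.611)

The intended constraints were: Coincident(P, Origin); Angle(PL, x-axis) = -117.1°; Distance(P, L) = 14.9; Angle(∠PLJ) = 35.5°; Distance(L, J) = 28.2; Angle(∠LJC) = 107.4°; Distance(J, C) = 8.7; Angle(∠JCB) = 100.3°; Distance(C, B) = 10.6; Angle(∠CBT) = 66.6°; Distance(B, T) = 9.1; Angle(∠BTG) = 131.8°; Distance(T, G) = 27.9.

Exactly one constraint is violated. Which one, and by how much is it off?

Distance(T, G) = 27.9 — off by 4.40.

P = (0.00, 0.00) ✓; PL at -117.1° ✓; |PL| = 14.90 ✓; ∠PLJ = 35.50° ✓; |LJ| = 28.20 ✓; ∠LJC = 107.4° ✓; |JC| = 8.700 ✓; ∠JCB = 100.3° ✓; |CB| = 10.60 ✓; ∠CBT = 66.60° ✓; |BT| = 9.100 ✓; ∠BTG = 131.8° ✓; |TG| = 32.30 ✗.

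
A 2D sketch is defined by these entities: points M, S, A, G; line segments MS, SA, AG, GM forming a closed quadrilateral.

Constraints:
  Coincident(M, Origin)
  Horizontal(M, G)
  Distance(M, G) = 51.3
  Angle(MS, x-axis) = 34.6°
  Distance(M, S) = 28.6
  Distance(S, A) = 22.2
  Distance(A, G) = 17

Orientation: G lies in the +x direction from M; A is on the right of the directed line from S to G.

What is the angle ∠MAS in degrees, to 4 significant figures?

55.21°

Checks: MS at 34.60° ✓; |SA| = 22.20 ✓; |AG| = 17.00 ✓.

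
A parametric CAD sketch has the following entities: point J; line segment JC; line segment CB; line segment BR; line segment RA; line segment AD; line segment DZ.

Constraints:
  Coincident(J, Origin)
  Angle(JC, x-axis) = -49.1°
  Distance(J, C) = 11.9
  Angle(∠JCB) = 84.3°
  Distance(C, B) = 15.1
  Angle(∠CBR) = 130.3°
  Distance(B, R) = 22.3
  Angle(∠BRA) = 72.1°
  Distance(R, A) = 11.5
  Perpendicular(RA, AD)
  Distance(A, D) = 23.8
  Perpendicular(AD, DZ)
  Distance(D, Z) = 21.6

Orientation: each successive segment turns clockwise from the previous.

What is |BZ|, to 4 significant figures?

17.15

J is at the origin; JC runs at -49.1° with length 11.9, so C = (7.791, -8.995). ∠JCB = 84.3° gives CB at -144.8° from the x-axis; with |CB| = 15.1, B = (-4.547, -17.70). ∠CBR = 130.3° gives BR at 165.5° from the x-axis; with |BR| = 22.3, R = (-26.14, -12.12). ∠BRA = 72.1° gives RA at 57.60° from the x-axis; with |RA| = 11.5, A = (-19.98, -2.406). RA is perpendicular to AD, so AD runs at -32.40°; with |AD| = 23.8, D = (0.1198, -15.16). The perpendicularity gives DZ at right angles to AD, so DZ runs at -122.4°; with |DZ| = 21.6, Z = (-11.45, -33.40). Then |BZ| = |Z − B| = 17.15.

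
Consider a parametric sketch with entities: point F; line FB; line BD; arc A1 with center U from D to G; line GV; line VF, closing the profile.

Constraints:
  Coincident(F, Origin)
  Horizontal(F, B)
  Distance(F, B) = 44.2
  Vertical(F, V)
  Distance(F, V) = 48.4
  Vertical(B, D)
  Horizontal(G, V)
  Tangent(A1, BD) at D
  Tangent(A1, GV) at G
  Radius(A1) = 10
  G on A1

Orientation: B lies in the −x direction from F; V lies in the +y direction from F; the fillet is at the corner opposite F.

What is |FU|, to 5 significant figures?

51.422

F and V share the same x with |FV| = 48.4 and V on the +y side, so V = (0.0000, 48.400). The virtual corner opposite F is at (-44.200, 48.400). The tangent condition forces UD to be normal to BD and A1 meets GV tangentially, so UG is at right angles to GV, with radius 10.0, so the center U sits 10.0 in from both sides at U = (-34.200, 38.400). Then |FU| = |U − F| = 51.422.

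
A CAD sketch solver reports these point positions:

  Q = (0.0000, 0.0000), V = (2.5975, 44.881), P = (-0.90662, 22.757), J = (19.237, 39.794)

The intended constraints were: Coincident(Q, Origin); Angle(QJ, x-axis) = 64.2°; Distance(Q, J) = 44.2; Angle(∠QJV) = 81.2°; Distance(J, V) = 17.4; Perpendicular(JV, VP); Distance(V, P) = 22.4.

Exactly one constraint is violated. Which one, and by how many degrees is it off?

Perpendicular(JV, VP) — off by 8.00°.

Q = (0.00, 0.00) ✓; QJ at 64.20° ✓; |QJ| = 44.20 ✓; ∠QJV = 81.20° ✓; |JV| = 17.40 ✓; ∠(JV, VP) = 98.00° ✗; |VP| = 22.40 ✓.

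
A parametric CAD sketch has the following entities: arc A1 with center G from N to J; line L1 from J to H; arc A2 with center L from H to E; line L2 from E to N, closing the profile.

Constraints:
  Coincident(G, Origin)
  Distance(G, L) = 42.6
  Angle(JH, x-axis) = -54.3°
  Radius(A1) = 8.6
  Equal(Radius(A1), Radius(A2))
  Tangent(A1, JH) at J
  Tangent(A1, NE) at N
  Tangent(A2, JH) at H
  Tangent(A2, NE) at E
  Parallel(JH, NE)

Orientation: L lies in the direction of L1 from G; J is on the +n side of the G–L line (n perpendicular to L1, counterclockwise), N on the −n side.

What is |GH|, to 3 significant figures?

43.5

The slot axis is L1's direction at -54.3°, so u = (cos -54.3°, sin -54.3°) = (0.584, -0.812) and n = (−sin -54.3°, cos -54.3°) = (0.812, 0.584). G is at the origin and L lies 42.6 along u from G, so L = 42.6·u = (24.9, -34.6). Tangency of A1 to both parallel lines with radius 8.6 puts J and N at G ± 8.6·n: J = (6.98, 5.02), N = (-6.98, -5.02). Equal radii place H and E the same way about L: H = L + 8.6·n = (31.8, -29.6), E = L − 8.6·n = (17.9, -39.6). Then |GH| = |H − G| = 43.5.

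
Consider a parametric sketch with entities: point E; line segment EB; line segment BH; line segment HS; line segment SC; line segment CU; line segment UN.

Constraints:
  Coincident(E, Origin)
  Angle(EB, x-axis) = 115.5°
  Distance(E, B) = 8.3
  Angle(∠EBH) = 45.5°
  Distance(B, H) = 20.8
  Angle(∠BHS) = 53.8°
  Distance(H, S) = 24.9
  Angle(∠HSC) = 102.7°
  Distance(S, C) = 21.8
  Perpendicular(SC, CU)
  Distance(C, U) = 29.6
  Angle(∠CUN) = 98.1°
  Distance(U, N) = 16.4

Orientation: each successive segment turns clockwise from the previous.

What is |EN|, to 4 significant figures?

19.03

E is at the origin; EB runs at 115.5° with length 8.3, so B = (-3.573, 7.491). ∠EBH = 45.5° gives BH at -19.00° from the x-axis; with |BH| = 20.8, H = (16.09, 0.7196). ∠BHS = 53.8° gives HS at -145.2° from the x-axis; with |HS| = 24.9, S = (-4.353, -13.49). ∠HSC = 102.7° gives SC at 137.5° from the x-axis; with |SC| = 21.8, C = (-20.43, 1.237). The perpendicularity gives CU at right angles to SC, so CU runs at 47.50°; with |CU| = 29.6, U = (-0.4282, 23.06). ∠CUN = 98.1° gives UN at -34.40° from the x-axis; with |UN| = 16.4, N = (13.10, 13.79). Then |EN| = |N − E| = 19.03.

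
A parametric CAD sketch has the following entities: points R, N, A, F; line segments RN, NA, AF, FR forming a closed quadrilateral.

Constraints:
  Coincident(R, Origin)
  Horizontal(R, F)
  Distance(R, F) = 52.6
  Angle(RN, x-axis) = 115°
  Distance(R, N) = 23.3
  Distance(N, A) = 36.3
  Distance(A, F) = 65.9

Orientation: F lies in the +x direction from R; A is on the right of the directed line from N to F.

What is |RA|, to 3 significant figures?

19.0

Checks: RN at 115.0° ✓; |NA| = 36.30 ✓; |AF| = 65.90 ✓.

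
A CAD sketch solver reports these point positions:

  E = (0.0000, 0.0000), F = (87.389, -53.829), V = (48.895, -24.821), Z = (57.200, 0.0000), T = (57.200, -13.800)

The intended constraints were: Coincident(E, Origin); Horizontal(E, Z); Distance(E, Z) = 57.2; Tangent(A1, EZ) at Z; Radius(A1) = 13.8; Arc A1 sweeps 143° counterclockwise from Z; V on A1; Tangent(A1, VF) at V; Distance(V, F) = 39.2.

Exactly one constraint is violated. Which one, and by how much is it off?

Distance(V, F) = 39.2 — off by 9.00.

E = (0.00, 0.00) ✓; E.y = 0.00, Z.y = 0.00 ✓; |EZ| = 57.20 ✓; ∠(TZ, ZE) = 90.00° ✓; |TZ| = 13.80 ✓; bearing(T→V) − bearing(T→Z) = 143.0° ✓; |TV| = 13.80 ✓; ∠(TV, VF) = 90.00° ✓; |VF| = 48.20 ✗.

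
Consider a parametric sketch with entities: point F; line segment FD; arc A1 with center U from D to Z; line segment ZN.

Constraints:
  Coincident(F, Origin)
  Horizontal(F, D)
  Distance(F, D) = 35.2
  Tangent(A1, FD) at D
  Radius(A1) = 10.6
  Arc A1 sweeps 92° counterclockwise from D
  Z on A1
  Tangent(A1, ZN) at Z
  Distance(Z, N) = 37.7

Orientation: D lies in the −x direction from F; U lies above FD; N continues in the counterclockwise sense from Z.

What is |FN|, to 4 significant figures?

55.12

F is at the origin; FD is horizontal with |FD| = 35.2 and D on the −x side, so D = (-35.20, 0.000). Since A1 is tangent to FD there, UD ⟂ FD, so U = D + (0, 10.6) = (-35.20, 10.60). On A1, D sits at bearing -90° from U; a 92° counterclockwise sweep puts Z at bearing 2°, so Z = U + 10.6·(cos 2°, sin 2°) = (-24.61, 10.97). The tangent condition forces UZ to be normal to ZN, so ZN runs along (−sin 2°, cos 2°); with |ZN| = 37.7, N = (-25.92, 48.65). Then |FN| = |N − F| = 55.12.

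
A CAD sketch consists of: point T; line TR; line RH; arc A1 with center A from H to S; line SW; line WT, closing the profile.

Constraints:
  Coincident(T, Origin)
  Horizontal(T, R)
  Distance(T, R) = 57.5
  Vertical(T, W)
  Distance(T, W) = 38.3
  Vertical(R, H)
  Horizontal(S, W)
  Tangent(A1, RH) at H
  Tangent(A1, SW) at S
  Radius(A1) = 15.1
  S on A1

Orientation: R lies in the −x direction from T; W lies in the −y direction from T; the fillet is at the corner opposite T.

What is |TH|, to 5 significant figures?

62.004

The virtual corner opposite T is at (-57.500, -38.300). A1 meets RH tangentially, so AH is at right angles to RH and the tangent condition forces AS to be normal to SW, with radius 15.1, so the center A sits 15.1 in from both sides at A = (-42.400, -23.200). That places the tangent points at H = (-57.500, -23.200) on RH and S = (-42.400, -38.300) on SW. Then |TH| = |H − T| = 62.004.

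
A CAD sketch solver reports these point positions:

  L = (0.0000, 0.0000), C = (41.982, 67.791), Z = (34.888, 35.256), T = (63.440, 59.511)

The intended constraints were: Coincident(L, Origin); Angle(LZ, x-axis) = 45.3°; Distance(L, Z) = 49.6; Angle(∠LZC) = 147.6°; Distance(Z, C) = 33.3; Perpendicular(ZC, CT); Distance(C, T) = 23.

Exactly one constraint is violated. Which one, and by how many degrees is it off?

Perpendicular(ZC, CT) — off by 8.80°.

L = (0.00, 0.00) ✓; LZ at 45.30° ✓; |LZ| = 49.60 ✓; ∠LZC = 147.6° ✓; |ZC| = 33.30 ✓; ∠(ZC, CT) = 98.80° ✗; |CT| = 23.00 ✓.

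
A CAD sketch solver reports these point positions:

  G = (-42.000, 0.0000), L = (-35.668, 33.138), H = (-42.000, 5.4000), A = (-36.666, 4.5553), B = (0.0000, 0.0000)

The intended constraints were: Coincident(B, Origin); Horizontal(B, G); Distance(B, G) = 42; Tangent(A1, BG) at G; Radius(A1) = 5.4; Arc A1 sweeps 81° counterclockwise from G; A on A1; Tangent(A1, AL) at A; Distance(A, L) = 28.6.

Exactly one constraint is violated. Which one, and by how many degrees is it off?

Tangent(A1, AL) at A — off by 7.00°.

B = (0.00, 0.00) ✓; B.y = 0.00, G.y = 0.00 ✓; |BG| = 42.00 ✓; ∠(HG, GB) = 90.00° ✓; |HG| = 5.400 ✓; bearing(H→A) − bearing(H→G) = 81.00° ✓; |HA| = 5.400 ✓; ∠(HA, AL) = 83.00° ✗; |AL| = 28.60 ✓.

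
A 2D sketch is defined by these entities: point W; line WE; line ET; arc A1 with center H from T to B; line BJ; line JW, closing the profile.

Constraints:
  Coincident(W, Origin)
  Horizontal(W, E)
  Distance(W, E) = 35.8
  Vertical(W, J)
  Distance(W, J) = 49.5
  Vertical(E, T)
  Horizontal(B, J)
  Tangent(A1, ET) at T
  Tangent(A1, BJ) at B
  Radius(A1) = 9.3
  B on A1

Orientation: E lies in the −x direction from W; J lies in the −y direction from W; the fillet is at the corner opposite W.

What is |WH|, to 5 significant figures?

48.149

W is at the origin; W and E share the same y with |WE| = 35.8 and E on the −x side, so E = (-35.800, 0.0000). W and J share the same x with |WJ| = 49.5 and J on the −y side, so J = (0.0000, -49.500). The virtual corner opposite W is at (-35.800, -49.500). The tangent condition forces HT to be normal to ET and the tangent condition forces HB to be normal to BJ, with radius 9.3, so the center H sits 9.3 in from both sides at H = (-26.500, -40.200). Then |WH| = |H − W| = 48.149.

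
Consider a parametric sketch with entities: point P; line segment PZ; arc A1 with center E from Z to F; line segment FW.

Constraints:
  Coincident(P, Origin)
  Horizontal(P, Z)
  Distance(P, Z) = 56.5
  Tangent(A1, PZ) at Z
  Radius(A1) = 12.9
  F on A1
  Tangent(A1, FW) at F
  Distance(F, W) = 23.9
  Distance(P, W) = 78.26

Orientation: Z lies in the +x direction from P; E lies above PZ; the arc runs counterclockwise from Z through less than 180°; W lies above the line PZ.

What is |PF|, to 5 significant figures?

70.632

Checks: |EF| = 12.90 ✓; ∠(EF, FW) = 90.00° ✓; |FW| = 23.90 ✓; |PW| = 78.26 ✓.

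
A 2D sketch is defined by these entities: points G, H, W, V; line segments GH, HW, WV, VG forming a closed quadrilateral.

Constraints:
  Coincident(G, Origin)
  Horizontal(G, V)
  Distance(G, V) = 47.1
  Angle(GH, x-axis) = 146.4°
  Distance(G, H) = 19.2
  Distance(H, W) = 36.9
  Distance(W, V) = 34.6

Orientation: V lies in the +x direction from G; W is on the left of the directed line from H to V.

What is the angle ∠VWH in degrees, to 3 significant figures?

127°

Checks: |HW| = 36.90 ✓; |WV| = 34.60 ✓.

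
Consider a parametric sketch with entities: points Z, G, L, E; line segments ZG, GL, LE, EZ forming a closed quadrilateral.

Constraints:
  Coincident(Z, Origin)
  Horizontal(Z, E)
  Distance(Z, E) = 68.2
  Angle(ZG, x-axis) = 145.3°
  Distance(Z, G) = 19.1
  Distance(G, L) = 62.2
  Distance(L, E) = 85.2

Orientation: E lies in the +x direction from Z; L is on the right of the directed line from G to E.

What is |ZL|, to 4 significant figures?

49.60

Z is at the origin; Z and E share the same y with |ZE| = 68.2 and E in +x, so E = (68.2, 0). ZG runs at 145.3° with |ZG| = 19.1, so G = (-15.70, 10.87). L is determined by |GL| = 62.2 and |LE| = 85.2 together: it lies at the intersection of circle(G, 62.2) and circle(E, 85.2). With |GE| = 84.60, the foot of the radical line on GE is 22.27 from G and the perpendicular offset is √(62.2² − 22.27²) = 58.08. Taking the right-of-GE solution: L = (-1.085, -49.58).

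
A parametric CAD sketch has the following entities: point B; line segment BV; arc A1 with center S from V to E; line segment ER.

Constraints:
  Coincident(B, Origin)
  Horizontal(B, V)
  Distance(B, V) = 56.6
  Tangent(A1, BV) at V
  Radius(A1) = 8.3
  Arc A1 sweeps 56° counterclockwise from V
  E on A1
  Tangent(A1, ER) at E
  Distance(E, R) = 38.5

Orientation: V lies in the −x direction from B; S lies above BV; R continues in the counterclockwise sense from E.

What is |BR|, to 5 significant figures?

45.391

B is at the origin; BV is horizontal with |BV| = 56.6 and V on the −x side, so V = (-56.600, 0.0000). Tangency of A1 to BV means the radius SV is perpendicular to BV, so S = V + (0, 8.3) = (-56.600, 8.3000). On A1, V sits at bearing -90° from S; a 56° counterclockwise sweep puts E at bearing -34°, so E = S + 8.3·(cos -34°, sin -34°) = (-49.719, 3.6587). The tangent condition forces SE to be normal to ER, so ER runs along (−sin -34°, cos -34°); with |ER| = 38.5, R = (-28.190, 35.577). Then |BR| = |R − B| = 45.391.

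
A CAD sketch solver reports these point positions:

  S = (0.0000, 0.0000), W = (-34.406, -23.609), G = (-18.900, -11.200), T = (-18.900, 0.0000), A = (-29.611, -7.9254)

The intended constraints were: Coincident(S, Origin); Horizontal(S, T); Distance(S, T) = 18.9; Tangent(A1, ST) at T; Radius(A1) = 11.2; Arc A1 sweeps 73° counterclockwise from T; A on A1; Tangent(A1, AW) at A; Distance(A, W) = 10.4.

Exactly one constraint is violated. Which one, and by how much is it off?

Distance(A, W) = 10.4 — off by 6.00.

S = (0.00, 0.00) ✓; S.y = 0.00, T.y = 0.00 ✓; |ST| = 18.90 ✓; ∠(GT, TS) = 90.00° ✓; |GT| = 11.20 ✓; bearing(G→A) − bearing(G→T) = 73.00° ✓; |GA| = 11.20 ✓; ∠(GA, AW) = 90.00° ✓; |AW| = 16.40 ✗.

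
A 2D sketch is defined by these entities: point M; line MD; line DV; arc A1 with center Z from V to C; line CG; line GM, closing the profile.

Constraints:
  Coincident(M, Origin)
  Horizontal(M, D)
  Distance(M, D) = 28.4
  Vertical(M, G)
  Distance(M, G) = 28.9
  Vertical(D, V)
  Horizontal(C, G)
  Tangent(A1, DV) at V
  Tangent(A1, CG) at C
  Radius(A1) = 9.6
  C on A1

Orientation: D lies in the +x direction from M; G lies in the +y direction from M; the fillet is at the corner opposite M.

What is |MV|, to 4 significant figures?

34.34

The virtual corner opposite M is at (28.40, 28.90). Tangency of A1 to DV means the radius ZV is perpendicular to DV and tangency of A1 to CG means the radius ZC is perpendicular to CG, with radius 9.6, so the center Z sits 9.6 in from both sides at Z = (18.80, 19.30). That places the tangent points at V = (28.40, 19.30) on DV and C = (18.80, 28.90) on CG. Then |MV| = |V − M| = 34.34.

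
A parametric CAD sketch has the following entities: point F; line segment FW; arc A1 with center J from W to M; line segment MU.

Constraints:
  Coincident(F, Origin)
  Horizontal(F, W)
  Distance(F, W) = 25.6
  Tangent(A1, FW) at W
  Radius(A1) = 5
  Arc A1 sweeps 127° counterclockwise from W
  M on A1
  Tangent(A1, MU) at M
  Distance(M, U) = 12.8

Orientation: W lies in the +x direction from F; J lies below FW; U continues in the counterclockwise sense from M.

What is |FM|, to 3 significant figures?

23.0

A1 meets FW tangentially, so JW is at right angles to FW, so J = W + (0, -5) = (25.6, -5.00). On A1, W sits at bearing 90° from J; a 127° counterclockwise sweep puts M at bearing 217°, so M = J + 5.0·(cos 217°, sin 217°) = (21.6, -8.01). Then |FM| = |M − F| = 23.0.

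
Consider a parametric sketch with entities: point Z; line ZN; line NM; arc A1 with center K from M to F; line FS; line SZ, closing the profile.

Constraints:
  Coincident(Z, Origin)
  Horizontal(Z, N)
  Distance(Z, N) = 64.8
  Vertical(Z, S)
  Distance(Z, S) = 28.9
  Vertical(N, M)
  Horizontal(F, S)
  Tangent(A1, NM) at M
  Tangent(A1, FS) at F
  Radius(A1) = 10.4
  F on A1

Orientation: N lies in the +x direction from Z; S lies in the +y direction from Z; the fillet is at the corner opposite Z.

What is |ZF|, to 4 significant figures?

61.60

Z is at the origin; Z and N share the same y with |ZN| = 64.8 and N on the +x side, so N = (64.80, 0.000). Z and S share the same x with |ZS| = 28.9 and S on the +y side, so S = (0.000, 28.90). The virtual corner opposite Z is at (64.80, 28.90). The tangent condition forces KM to be normal to NM and A1 meets FS tangentially, so KF is at right angles to FS, with radius 10.4, so the center K sits 10.4 in from both sides at K = (54.40, 18.50). That places the tangent points at M = (64.80, 18.50) on NM and F = (54.40, 28.90) on FS. Then |ZF| = |F − Z| = 61.60.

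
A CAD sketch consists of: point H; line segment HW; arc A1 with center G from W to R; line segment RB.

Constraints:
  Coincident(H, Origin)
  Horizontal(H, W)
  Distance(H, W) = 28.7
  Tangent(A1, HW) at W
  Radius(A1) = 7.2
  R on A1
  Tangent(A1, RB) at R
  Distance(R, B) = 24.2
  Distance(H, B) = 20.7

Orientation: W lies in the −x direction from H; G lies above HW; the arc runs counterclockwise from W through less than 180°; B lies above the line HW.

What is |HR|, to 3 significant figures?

23.6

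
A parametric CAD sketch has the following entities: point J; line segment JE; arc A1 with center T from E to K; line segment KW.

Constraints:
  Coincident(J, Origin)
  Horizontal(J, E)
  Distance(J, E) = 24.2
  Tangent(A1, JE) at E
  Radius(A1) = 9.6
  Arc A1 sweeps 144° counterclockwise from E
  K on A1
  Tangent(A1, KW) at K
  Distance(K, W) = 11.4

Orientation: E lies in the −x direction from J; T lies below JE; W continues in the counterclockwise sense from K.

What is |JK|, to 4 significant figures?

34.53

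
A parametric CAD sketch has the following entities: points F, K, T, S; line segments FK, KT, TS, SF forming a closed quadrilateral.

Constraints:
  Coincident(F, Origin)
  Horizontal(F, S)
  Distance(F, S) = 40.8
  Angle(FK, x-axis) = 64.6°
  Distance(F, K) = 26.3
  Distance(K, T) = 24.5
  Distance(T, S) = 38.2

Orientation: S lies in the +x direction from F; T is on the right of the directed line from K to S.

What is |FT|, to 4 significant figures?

2.742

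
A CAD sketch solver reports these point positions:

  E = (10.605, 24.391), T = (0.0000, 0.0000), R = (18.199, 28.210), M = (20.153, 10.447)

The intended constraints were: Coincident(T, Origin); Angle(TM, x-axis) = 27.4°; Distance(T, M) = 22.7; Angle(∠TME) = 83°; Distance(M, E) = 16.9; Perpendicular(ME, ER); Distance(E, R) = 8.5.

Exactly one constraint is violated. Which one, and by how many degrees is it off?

Perpendicular(ME, ER) — off by 7.70°.

T = (0.00, 0.00) ✓; TM at 27.40° ✓; |TM| = 22.70 ✓; ∠TME = 83.00° ✓; |ME| = 16.90 ✓; ∠(ME, ER) = 97.70° ✗; |ER| = 8.500 ✓.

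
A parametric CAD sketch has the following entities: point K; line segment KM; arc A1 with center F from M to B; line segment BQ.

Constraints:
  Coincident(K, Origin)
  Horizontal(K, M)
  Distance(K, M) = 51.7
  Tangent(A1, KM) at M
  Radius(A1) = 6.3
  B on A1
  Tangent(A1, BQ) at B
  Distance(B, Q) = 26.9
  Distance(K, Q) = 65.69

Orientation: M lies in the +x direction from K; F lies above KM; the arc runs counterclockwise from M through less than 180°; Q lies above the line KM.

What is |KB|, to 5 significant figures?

58.370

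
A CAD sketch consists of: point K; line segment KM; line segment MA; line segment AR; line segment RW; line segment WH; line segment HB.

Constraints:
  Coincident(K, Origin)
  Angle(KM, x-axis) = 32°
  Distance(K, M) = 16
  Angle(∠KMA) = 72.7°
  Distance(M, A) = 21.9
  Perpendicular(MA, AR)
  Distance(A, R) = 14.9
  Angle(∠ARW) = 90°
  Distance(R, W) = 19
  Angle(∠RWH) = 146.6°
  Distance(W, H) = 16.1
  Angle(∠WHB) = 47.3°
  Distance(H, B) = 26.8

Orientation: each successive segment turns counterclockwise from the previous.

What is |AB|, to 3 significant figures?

6.44

K is at the origin; KM runs at 32.0° with length 16.0, so M = (13.6, 8.48). ∠KMA = 72.7° gives MA at 139° from the x-axis; with |MA| = 21.9, A = (-3.03, 22.8). MA is perpendicular to AR, so AR runs at -131°; with |AR| = 14.9, R = (-12.8, 11.5). ∠ARW = 90.0° gives RW at -40.7° from the x-axis; with |RW| = 19.0, W = (1.65, -0.926). ∠RWH = 146.6° gives WH at -7.30° from the x-axis; with |WH| = 16.1, H = (17.6, -2.97). ∠WHB = 47.3° gives HB at 125° from the x-axis; with |HB| = 26.8, B = (2.10, 18.9). Then |AB| = |B − A| = 6.44.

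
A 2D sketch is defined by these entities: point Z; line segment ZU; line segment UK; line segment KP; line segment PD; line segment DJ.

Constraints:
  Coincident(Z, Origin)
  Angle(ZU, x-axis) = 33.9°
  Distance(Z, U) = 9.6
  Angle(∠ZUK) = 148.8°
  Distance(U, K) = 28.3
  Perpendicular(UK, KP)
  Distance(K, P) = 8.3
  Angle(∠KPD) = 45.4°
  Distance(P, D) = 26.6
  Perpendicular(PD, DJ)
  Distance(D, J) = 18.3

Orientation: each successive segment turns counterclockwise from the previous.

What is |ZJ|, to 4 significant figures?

41.60

Z is at the origin; ZU runs at 33.9° with length 9.6, so U = (7.968, 5.354). ∠ZUK = 148.8° gives UK at 65.10° from the x-axis; with |UK| = 28.3, K = (19.88, 31.02). UK ⟂ KP, so KP runs at 155.1°; with |KP| = 8.3, P = (12.35, 34.52). ∠KPD = 45.4° gives PD at -70.30° from the x-axis; with |PD| = 26.6, D = (21.32, 9.475). PD ⟂ DJ, so DJ runs at 19.70°; with |DJ| = 18.3, J = (38.55, 15.64). Then |ZJ| = |J − Z| = 41.60.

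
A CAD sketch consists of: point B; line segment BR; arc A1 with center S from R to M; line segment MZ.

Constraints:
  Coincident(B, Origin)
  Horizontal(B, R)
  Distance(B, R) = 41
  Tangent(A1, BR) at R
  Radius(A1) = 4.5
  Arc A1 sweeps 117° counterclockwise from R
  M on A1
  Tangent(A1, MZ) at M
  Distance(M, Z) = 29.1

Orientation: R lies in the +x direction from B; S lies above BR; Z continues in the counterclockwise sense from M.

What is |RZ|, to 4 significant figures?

33.75

B is at the origin; BR is horizontal with |BR| = 41.0 and R on the +x side, so R = (41.00, 0.000). Since A1 is tangent to BR there, SR ⟂ BR, so S = R + (0, 4.5) = (41.00, 4.500). On A1, R sits at bearing -90° from S; a 117° counterclockwise sweep puts M at bearing 27°, so M = S + 4.5·(cos 27°, sin 27°) = (45.01, 6.543). The tangent condition forces SM to be normal to MZ, so MZ runs along (−sin 27°, cos 27°); with |MZ| = 29.1, Z = (31.80, 32.47). Then |RZ| = |Z − R| = 33.75.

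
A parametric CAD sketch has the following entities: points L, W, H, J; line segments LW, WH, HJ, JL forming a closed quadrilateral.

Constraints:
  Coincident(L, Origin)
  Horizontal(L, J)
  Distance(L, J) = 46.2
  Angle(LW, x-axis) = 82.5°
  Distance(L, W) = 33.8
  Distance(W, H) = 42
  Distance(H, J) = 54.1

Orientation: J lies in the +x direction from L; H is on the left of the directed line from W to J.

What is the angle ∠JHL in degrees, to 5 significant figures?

42.734°

L is at the origin; LJ is horizontal with |LJ| = 46.2 and J in +x, so J = (46.2, 0). LW runs at 82.5° with |LW| = 33.8, so W = (4.4118, 33.511). H is determined by |WH| = 42.0 and |HJ| = 54.1 together: it lies at the intersection of circle(W, 42.0) and circle(J, 54.1). With |WJ| = 53.565, the foot of the radical line on WJ is 15.928 from W and the perpendicular offset is √(42.0² − 15.928²) = 38.862. Taking the left-of-WJ solution: H = (41.151, 53.864).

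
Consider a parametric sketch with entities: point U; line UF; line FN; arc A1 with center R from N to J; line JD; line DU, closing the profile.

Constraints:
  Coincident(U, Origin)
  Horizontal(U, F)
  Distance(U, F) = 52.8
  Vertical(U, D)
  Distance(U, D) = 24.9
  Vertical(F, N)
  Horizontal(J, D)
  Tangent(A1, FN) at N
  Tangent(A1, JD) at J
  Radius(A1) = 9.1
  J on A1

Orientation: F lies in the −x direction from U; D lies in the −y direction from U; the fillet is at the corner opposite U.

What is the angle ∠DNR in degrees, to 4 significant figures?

9.779°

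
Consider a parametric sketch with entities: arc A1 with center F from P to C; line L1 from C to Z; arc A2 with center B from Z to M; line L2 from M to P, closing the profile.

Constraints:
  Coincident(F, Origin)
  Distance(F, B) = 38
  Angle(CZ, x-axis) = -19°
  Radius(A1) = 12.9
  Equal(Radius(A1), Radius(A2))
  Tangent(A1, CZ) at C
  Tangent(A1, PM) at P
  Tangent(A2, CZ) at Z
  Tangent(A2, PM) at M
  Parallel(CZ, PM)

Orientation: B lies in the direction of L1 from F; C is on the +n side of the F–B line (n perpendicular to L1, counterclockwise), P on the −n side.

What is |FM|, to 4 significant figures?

40.13

Tangency of A1 to both parallel lines with radius 12.9 puts C and P at F ± 12.9·n: C = (4.200, 12.20), P = (-4.200, -12.20). Equal radii place Z and M the same way about B: Z = B + 12.9·n = (40.13, -0.1744), M = B − 12.9·n = (31.73, -24.57). Then |FM| = |M − F| = 40.13.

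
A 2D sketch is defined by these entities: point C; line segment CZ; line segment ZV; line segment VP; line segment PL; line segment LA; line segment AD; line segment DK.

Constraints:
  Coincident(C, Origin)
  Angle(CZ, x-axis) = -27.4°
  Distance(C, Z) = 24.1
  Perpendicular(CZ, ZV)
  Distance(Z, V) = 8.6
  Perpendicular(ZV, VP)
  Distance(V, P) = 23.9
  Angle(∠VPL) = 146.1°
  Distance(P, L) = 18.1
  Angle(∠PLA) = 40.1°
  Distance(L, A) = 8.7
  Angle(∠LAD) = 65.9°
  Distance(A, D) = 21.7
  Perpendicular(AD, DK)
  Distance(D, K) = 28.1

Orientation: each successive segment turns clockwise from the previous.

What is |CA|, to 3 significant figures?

6.64

C is at the origin; CZ runs at -27.4° with length 24.1, so Z = (21.4, -11.1). The perpendicularity gives ZV at right angles to CZ, so ZV runs at -117°; with |ZV| = 8.6, V = (17.4, -18.7). The perpendicularity gives VP at right angles to ZV, so VP runs at 153°; with |VP| = 23.9, P = (-3.78, -7.73). ∠VPL = 146.1° gives PL at 119° from the x-axis; with |PL| = 18.1, L = (-12.5, 8.15). ∠PLA = 40.1° gives LA at -21.2° from the x-axis; with |LA| = 8.7, A = (-4.36, 5.00). Then |CA| = |A − C| = 6.64.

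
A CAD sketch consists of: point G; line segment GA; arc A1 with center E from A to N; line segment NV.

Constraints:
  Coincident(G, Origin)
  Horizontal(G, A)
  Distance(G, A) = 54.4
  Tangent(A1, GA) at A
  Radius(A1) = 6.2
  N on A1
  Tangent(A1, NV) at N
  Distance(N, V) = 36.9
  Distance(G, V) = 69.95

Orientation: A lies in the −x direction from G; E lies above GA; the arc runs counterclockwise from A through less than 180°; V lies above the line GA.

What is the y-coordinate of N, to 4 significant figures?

7.274

Checks: |EN| = 6.200 ✓; ∠(EN, NV) = 90.00° ✓; |NV| = 36.90 ✓; |GV| = 69.95 ✓.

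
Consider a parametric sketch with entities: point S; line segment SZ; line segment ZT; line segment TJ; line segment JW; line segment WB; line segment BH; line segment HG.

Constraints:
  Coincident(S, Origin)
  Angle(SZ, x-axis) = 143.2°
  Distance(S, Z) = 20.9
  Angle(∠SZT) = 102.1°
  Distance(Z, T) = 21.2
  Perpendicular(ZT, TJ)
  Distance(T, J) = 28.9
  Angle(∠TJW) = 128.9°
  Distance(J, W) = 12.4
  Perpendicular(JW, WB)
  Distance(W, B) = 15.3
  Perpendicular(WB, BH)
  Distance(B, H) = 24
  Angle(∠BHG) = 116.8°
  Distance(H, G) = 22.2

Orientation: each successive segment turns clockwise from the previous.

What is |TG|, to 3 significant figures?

27.2

WB ⟂ BH, so BH runs at 104°; with |BH| = 24.0, H = (0.701, 27.2). ∠BHG = 116.8° gives HG at 41.0° from the x-axis; with |HG| = 22.2, G = (17.5, 41.8). Then |TG| = |G − T| = 27.2.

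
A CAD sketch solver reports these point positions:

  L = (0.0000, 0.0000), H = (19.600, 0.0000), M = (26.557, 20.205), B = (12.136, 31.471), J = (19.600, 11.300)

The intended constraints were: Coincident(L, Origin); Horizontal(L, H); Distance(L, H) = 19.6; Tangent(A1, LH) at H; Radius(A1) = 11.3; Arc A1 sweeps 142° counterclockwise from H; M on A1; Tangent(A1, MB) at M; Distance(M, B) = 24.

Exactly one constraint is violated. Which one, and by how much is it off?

Distance(M, B) = 24 — off by 5.70.

L = (0.00, 0.00) ✓; L.y = 0.00, H.y = 0.00 ✓; |LH| = 19.60 ✓; ∠(JH, HL) = 90.00° ✓; |JH| = 11.30 ✓; bearing(J→M) − bearing(J→H) = 142.0° ✓; |JM| = 11.30 ✓; ∠(JM, MB) = 90.00° ✓; |MB| = 18.30 ✗.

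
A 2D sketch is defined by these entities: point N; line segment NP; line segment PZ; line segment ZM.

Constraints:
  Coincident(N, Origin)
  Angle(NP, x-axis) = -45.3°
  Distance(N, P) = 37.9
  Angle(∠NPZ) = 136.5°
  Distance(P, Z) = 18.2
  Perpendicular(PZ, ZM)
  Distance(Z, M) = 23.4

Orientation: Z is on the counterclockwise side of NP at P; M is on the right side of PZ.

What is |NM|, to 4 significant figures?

67.36

∠NPZ = 136.5°, so PZ runs at -45.3° + (180° − 136.5°) = -1.800° from the x-axis; with |PZ| = 18.2, Z = P + 18.2·(cos -1.800°, sin -1.800°) = (44.85, -27.51). The perpendicularity gives ZM at right angles to PZ; with |ZM| = 23.4 on the right of PZ, M = Z + 23.4·(-0.03141, -0.9995) = (44.11, -50.90). Then |NM| = |M − N| = 67.36.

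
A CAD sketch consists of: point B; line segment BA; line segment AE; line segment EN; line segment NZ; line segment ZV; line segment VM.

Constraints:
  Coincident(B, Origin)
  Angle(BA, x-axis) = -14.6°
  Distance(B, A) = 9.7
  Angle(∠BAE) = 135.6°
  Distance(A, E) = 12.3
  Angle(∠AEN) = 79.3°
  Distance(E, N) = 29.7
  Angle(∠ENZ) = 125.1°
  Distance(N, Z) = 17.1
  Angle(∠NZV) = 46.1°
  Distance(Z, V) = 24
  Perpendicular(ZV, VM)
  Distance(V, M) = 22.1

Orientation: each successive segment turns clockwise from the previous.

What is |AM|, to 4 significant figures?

29.04

B is at the origin; BA runs at -14.6° with length 9.7, so A = (9.387, -2.445). ∠BAE = 135.6° gives AE at -59.00° from the x-axis; with |AE| = 12.3, E = (15.72, -12.99). ∠AEN = 79.3° gives EN at -159.7° from the x-axis; with |EN| = 29.7, N = (-12.13, -23.29). ∠ENZ = 125.1° gives NZ at 145.4° from the x-axis; with |NZ| = 17.1, Z = (-26.21, -13.58). ∠NZV = 46.1° gives ZV at 11.50° from the x-axis; with |ZV| = 24.0, V = (-2.691, -8.797). The perpendicularity gives VM at right angles to ZV, so VM runs at -78.50°; with |VM| = 22.1, M = (1.715, -30.45). Then |AM| = |M − A| = 29.04.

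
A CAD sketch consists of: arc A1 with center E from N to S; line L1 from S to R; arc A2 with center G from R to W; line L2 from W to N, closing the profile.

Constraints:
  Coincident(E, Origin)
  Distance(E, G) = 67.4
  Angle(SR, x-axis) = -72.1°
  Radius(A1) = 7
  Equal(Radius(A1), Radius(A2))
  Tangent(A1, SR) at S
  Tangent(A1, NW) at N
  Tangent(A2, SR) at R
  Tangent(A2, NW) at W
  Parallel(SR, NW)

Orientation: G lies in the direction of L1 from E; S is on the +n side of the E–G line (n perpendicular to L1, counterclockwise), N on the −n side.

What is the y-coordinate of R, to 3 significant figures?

-62.0

The slot axis is L1's direction at -72.1°, so u = (cos -72.1°, sin -72.1°) = (0.307, -0.952) and n = (−sin -72.1°, cos -72.1°) = (0.952, 0.307). E is at the origin and G lies 67.4 along u from E, so G = 67.4·u = (20.7, -64.1). Tangency of A1 to both parallel lines with radius 7.0 puts S and N at E ± 7.0·n: S = (6.66, 2.15), N = (-6.66, -2.15). Equal radii place R and W the same way about G: R = G + 7.0·n = (27.4, -62.0), W = G − 7.0·n = (14.1, -66.3). So R.y = -62.0.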